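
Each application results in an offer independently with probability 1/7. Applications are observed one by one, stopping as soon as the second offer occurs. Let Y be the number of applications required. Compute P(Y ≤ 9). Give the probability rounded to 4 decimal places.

Finishing within 9 applications ⇔ at least 2 successes in the first 9. With X ~ Binomial(9, 0.142857), P(Y ≤ 9) = 1 − P(X ≤ 1).
  k=0: C(9,0)·0.142857^0·0.857143^9 = 0.249735
  k=1: C(9,1)·0.142857^1·0.857143^8 = 0.374602
1 − 0.624337 = 0.375663

0.3757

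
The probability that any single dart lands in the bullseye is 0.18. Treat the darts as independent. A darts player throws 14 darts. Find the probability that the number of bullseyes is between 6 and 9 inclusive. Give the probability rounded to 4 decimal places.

X ~ Binomial(14, 0.18); P(6 ≤ X ≤ 9) = Σ C(14,k) p^k (1−p)^(14−k) over k:
  k=6: C(14,6)·0.18^6·0.82^8 = 0.020879
  k=7: C(14,7)·0.18^7·0.82^7 = 0.005238
  k=8: C(14,8)·0.18^8·0.82^6 = 0.001006
  k=9: C(14,9)·0.18^9·0.82^5 = 0.000147
Total = 0.027270

0.0273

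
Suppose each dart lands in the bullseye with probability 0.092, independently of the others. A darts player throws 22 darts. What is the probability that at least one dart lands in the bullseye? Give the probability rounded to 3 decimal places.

P(at least one) = 1 − P(none) = 1 − (1 − 0.092)^22
= 1 − 0.11964 = 0.88036

0.880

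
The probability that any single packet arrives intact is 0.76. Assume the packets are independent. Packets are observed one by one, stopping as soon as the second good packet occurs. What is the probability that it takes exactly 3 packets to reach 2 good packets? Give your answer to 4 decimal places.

0.2772

Y = trial on which the second success occurs; negative binomial, r=2, p=0.76.
P(Y=3) = C(2,1) · p^2 · (1−p)^1
= 2 · 0.5776 · 0.24 = 0.277248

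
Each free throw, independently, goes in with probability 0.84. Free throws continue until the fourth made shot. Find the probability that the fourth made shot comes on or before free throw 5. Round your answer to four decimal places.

0.8165

Finishing within 5 free throws ⇔ at least 4 successes in the first 5. With X ~ Binomial(5, 0.84), P(Y ≤ 5) = 1 − P(X ≤ 3).
  k=0: C(5,0)·0.84^0·0.16^5 = 0.000105
  k=1: C(5,1)·0.84^1·0.16^4 = 0.002753
  k=2: C(5,2)·0.84^2·0.16^3 = 0.028901
  k=3: C(5,3)·0.84^3·0.16^2 = 0.151732
1 − 0.183491 = 0.816509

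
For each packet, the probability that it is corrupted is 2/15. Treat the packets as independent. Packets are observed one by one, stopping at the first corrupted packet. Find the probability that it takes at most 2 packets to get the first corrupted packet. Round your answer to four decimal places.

Y = number of packets to the first success; geometric, p = 0.133333.
P(Y ≤ 2) = 1 − (1−p)^2 = 1 − 0.751111 = 0.248889

0.2489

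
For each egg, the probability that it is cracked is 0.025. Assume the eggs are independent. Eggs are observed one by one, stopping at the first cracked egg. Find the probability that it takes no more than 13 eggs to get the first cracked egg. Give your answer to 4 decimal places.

0.2805

Y = number of eggs to the first success; geometric, p = 0.025.
P(Y ≤ 13) = 1 − (1−p)^13 = 1 − 0.719548 = 0.280452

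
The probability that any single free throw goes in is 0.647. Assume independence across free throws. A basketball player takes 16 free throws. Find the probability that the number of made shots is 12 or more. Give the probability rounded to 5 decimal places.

0.28067

X ~ Binomial(16, 0.647); P(X ≥ 12) = Σ C(16,k) p^k (1−p)^(16−k) over k:
  k=12: C(16,12)·0.647^12·0.353^4 = 0.1520623
  k=13: C(16,13)·0.647^13·0.353^3 = 0.0857566
  k=14: C(16,14)·0.647^14·0.353^2 = 0.0336814
  k=15: C(16,15)·0.647^15·0.353^1 = 0.0082311
  k=16: C(16,16)·0.647^16·0.353^0 = 0.0009429
Total = 0.2806744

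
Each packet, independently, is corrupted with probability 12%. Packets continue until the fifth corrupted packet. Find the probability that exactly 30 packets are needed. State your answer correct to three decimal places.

Y = trial on which the fifth success occurs; negative binomial, r=5, p=0.12.
P(Y=30) = C(29,4) · p^5 · (1−p)^25
= 23751 · 2.4883e-05 · 0.040932 = 0.02419

0.024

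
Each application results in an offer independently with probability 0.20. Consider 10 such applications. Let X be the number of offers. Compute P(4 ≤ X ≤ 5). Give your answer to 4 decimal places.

X ~ Binomial(10, 0.20); P(4 ≤ X ≤ 5) = Σ C(10,k) p^k (1−p)^(10−k) over k:
  k=4: C(10,4)·0.20^4·0.80^6 = 0.088080
  k=5: C(10,5)·0.20^5·0.80^5 = 0.026424
Total = 0.114504

0.1145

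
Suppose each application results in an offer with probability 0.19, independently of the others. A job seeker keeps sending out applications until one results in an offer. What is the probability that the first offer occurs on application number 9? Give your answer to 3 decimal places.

Geometric (trials to first success), p = 0.19.
P(Y = 9) = (1−p)^8 · p = 0.1853 · 0.19 = 0.03521

0.035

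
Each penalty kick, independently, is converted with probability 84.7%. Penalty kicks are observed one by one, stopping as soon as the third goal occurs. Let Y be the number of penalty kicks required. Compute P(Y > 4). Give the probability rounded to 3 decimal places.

0.113

Needing more than 4 penalty kicks ⇔ fewer than 3 successes in the first 4. With X ~ Binomial(4, 0.847), P(Y > 4) = P(X ≤ 2).
  k=0: C(4,0)·0.847^0·0.153^4 = 0.00055
  k=1: C(4,1)·0.847^1·0.153^3 = 0.01213
  k=2: C(4,2)·0.847^2·0.153^2 = 0.10076
P(X ≤ 2) = 0.11345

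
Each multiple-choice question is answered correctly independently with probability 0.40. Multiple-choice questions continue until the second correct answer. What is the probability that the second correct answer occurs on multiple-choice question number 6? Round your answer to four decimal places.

Y = trial on which the second success occurs; negative binomial, r=2, p=0.40.
P(Y=6) = C(5,1) · p^2 · (1−p)^4
= 5 · 0.16 · 0.1296 = 0.103680

0.1037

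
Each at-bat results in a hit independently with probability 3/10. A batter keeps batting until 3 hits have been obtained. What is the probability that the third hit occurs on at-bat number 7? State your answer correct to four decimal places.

Y = trial on which the third success occurs; negative binomial, r=3, p=0.30.
P(Y=7) = C(6,2) · p^3 · (1−p)^4
= 15 · 0.027 · 0.2401 = 0.097240

0.0972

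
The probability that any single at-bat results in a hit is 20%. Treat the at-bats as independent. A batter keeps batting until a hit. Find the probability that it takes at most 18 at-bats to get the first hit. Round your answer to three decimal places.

Y = number of at-bats to the first success; geometric, p = 0.20.
P(Y ≤ 18) = 1 − (1−p)^18 = 1 − 0.01801 = 0.98199

0.982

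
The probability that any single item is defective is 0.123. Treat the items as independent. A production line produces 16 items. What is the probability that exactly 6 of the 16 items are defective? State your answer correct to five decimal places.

0.00746

X ~ Binomial(n=16, p=0.123).
P(X=6) = C(16,6) · p^6 · (1−p)^10
= 8008 · 3.4628e-06 · 0.26915 = 0.0074636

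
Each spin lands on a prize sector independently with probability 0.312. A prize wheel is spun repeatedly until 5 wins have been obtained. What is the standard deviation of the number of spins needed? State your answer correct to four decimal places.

5.9446

Y = total spins until the fifth success; negative binomial with r=5, p=0.312.
SD(Y) = √[r(1−p)/p²] = √(35.338593) = 5.944627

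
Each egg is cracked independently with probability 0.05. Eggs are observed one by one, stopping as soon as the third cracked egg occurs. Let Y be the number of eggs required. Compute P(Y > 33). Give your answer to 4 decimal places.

0.7728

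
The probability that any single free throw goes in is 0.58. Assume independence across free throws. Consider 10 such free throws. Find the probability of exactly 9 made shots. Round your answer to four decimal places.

0.0312

X ~ Binomial(n=10, p=0.58).
P(X=9) = C(10,9) · p^9 · (1−p)^1
= 10 · 0.0074277 · 0.42 = 0.031196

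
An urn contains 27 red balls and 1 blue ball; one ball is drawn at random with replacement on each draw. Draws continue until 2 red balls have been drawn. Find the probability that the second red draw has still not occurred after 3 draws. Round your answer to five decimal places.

Needing more than 3 draws ⇔ fewer than 2 successes in the first 3. With X ~ Binomial(3, 0.964286), P(Y > 3) = P(X ≤ 1).
  k=0: C(3,0)·0.964286^0·0.035714^3 = 0.0000456
  k=1: C(3,1)·0.964286^1·0.035714^2 = 0.0036899
P(X ≤ 1) = 0.0037354

0.00374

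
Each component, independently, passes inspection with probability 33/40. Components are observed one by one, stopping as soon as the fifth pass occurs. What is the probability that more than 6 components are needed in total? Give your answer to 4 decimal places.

0.2834

Needing more than 6 components ⇔ fewer than 5 successes in the first 6. With X ~ Binomial(6, 0.825), P(Y > 6) = P(X ≤ 4).
  k=0: C(6,0)·0.825^0·0.175^6 = 0.000029
  k=1: C(6,1)·0.825^1·0.175^5 = 0.000812
  k=2: C(6,2)·0.825^2·0.175^4 = 0.009575
  k=3: C(6,3)·0.825^3·0.175^3 = 0.060187
  k=4: C(6,4)·0.825^4·0.175^2 = 0.212806
P(X ≤ 4) = 0.283410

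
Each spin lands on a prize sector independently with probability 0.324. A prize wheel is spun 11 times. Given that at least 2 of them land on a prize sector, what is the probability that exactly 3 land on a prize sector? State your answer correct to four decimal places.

X ~ Binomial(11, 0.324). Want P(X=3 | X≥2) = P(X=3) / P(X≥2).
P(X=3) = C(11,3)·0.324^3·0.676^8 = 0.244733
P(X≥2) = 1 − 0.013471 − 0.071024 = 0.915505
Ratio = 0.244733 / 0.915505 = 0.267320

0.2673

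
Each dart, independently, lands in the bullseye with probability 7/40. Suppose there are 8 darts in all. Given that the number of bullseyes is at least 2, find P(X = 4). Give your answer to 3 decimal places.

0.072

X ~ Binomial(8, 0.175). Want P(X=4 | X≥2) = P(X=4) / P(X≥2).
P(X=4) = C(8,4)·0.175^4·0.825^4 = 0.03041
P(X≥2) = 1 − 0.21460 − 0.36417 = 0.42123
Ratio = 0.03041 / 0.42123 = 0.07220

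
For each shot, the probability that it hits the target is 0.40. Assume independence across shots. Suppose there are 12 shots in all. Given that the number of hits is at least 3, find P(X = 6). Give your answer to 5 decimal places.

X ~ Binomial(12, 0.40). Want P(X=6 | X≥3) = P(X=6) / P(X≥3).
P(X=6) = C(12,6)·0.40^6·0.60^6 = 0.1765791
P(X≥3) = 1 − 0.0021768 − 0.0174143 − 0.0638523 = 0.9165567
Ratio = 0.1765791 / 0.9165567 = 0.1926549

0.19265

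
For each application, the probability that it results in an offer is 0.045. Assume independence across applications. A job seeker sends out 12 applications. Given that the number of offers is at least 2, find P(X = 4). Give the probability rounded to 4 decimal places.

0.0142

X ~ Binomial(12, 0.045). Want P(X=4 | X≥2) = P(X=4) / P(X≥2).
P(X=4) = C(12,4)·0.045^4·0.955^8 = 0.001404
P(X≥2) = 1 − 0.575494 − 0.325410 = 0.099096
Ratio = 0.001404 / 0.099096 = 0.014172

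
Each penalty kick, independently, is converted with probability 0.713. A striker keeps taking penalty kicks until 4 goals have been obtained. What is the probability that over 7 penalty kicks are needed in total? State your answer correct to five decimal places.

0.10981

Needing more than 7 penalty kicks ⇔ fewer than 4 successes in the first 7. With X ~ Binomial(7, 0.713), P(Y > 7) = P(X ≤ 3).
  k=0: C(7,0)·0.713^0·0.287^7 = 0.0001604
  k=1: C(7,1)·0.713^1·0.287^6 = 0.0027892
  k=2: C(7,2)·0.713^2·0.287^5 = 0.0207878
  k=3: C(7,3)·0.713^3·0.287^4 = 0.0860725
P(X ≤ 3) = 0.1098098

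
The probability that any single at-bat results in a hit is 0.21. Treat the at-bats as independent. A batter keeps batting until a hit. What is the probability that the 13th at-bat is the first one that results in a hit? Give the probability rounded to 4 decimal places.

Geometric (trials to first success), p = 0.21.
P(Y = 13) = (1−p)^12 · p = 0.059092 · 0.21 = 0.012409

0.0124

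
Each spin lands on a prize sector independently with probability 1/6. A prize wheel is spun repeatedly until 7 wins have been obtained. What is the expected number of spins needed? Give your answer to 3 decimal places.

42.000

Y = total spins until the seventh success; negative binomial with r=7, p=0.166667.
E[Y] = r / p = 7 / 0.166667 = 42.00000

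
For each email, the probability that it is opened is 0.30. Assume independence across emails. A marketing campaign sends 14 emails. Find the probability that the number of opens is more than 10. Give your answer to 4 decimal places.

X ~ Binomial(14, 0.30); P(X ≥ 11) = Σ C(14,k) p^k (1−p)^(14−k) over k:
  k=11: C(14,11)·0.30^11·0.70^3 = 0.000221
  k=12: C(14,12)·0.30^12·0.70^2 = 0.000024
  k=13: C(14,13)·0.30^13·0.70^1 = 0.000002
  k=14: C(14,14)·0.30^14·0.70^0 = 0.000000
Total = 0.000246

0.0002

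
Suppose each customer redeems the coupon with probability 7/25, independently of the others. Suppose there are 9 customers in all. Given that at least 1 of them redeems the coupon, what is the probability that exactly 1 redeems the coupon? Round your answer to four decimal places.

0.1920

X ~ Binomial(9, 0.28). Want P(X=1 | X≥1) = P(X=1) / P(X≥1).
P(X=1) = C(9,1)·0.28^1·0.72^8 = 0.181995
P(X≥1) = 1 − 0.051999 = 0.948001
Ratio = 0.181995 / 0.948001 = 0.191978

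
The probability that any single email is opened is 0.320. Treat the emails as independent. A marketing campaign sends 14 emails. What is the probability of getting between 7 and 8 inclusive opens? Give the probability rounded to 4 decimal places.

0.1119

X ~ Binomial(14, 0.32); P(7 ≤ X ≤ 8) = Σ C(14,k) p^k (1−p)^(14−k) over k:
  k=7: C(14,7)·0.32^7·0.68^7 = 0.079279
  k=8: C(14,8)·0.32^8·0.68^6 = 0.032644
Total = 0.111924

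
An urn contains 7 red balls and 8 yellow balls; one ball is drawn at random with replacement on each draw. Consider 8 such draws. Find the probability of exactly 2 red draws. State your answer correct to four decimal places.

0.1403

X ~ Binomial(n=8, p=0.466667).
P(X=2) = C(8,2) · p^2 · (1−p)^6
= 28 · 0.21778 · 0.023014 = 0.140334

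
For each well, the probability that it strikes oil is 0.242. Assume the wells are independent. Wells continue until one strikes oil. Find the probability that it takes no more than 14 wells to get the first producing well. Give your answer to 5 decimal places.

0.97933

Y = number of wells to the first success; geometric, p = 0.242.
P(Y ≤ 14) = 1 − (1−p)^14 = 1 − 0.0206714 = 0.9793286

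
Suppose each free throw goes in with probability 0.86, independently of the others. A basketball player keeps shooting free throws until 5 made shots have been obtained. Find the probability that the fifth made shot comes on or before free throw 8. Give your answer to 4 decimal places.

0.9832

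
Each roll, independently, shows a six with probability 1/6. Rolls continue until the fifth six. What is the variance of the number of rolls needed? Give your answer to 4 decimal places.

Y = total rolls until the fifth success; negative binomial with r=5, p=0.166667.
Var(Y) = r(1−p)/p² = 5·0.833333 / 0.166667² = 150.000000

150.0000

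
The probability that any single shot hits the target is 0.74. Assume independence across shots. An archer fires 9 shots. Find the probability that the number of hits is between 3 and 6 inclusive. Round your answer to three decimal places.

0.426

X ~ Binomial(9, 0.74); P(3 ≤ X ≤ 6) = Σ C(9,k) p^k (1−p)^(9−k) over k:
  k=3: C(9,3)·0.74^3·0.26^6 = 0.01052
  k=4: C(9,4)·0.74^4·0.26^5 = 0.04489
  k=5: C(9,5)·0.74^5·0.26^4 = 0.12777
  k=6: C(9,6)·0.74^6·0.26^3 = 0.24243
Total = 0.42561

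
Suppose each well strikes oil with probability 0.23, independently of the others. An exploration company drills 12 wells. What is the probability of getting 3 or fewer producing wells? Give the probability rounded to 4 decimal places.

0.7096

X ~ Binomial(12, 0.23); P(X ≤ 3) = Σ C(12,k) p^k (1−p)^(12−k) over k:
  k=0: C(12,0)·0.23^0·0.77^12 = 0.043440
  k=1: C(12,1)·0.23^1·0.77^11 = 0.155707
  k=2: C(12,2)·0.23^2·0.77^10 = 0.255804
  k=3: C(12,3)·0.23^3·0.77^9 = 0.254696
Total = 0.709647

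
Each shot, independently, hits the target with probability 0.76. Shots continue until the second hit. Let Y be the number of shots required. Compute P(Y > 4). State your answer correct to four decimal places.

Needing more than 4 shots ⇔ fewer than 2 successes in the first 4. With X ~ Binomial(4, 0.76), P(Y > 4) = P(X ≤ 1).
  k=0: C(4,0)·0.76^0·0.24^4 = 0.003318
  k=1: C(4,1)·0.76^1·0.24^3 = 0.042025
P(X ≤ 1) = 0.045343

0.0453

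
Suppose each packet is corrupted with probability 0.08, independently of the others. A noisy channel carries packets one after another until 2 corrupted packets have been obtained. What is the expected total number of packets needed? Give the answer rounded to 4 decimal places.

25.0000

Y = total packets until the second success; negative binomial with r=2, p=0.08.
E[Y] = r / p = 2 / 0.08 = 25.000000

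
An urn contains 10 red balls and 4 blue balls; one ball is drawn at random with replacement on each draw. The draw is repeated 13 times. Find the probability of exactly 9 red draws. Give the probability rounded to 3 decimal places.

X ~ Binomial(n=13, p=0.714286).
P(X=9) = C(13,9) · p^9 · (1−p)^4
= 715 · 0.0484 · 0.0066639 = 0.23061

0.231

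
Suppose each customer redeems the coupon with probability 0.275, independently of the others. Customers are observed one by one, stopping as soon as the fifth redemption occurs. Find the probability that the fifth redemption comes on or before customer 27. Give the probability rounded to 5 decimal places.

Finishing within 27 customers ⇔ at least 5 successes in the first 27. With X ~ Binomial(27, 0.275), P(Y ≤ 27) = 1 − P(X ≤ 4).
  k=0: C(27,0)·0.275^0·0.725^27 = 0.0001695
  k=1: C(27,1)·0.275^1·0.725^26 = 0.0017357
  k=2: C(27,2)·0.275^2·0.725^25 = 0.0085590
  k=3: C(27,3)·0.275^3·0.725^24 = 0.0270543
  k=4: C(27,4)·0.275^4·0.725^23 = 0.0615718
1 − 0.0990903 = 0.9009097

0.90091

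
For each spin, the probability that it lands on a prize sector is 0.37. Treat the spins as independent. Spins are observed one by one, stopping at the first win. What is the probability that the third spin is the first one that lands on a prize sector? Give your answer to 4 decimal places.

Geometric (trials to first success), p = 0.37.
P(Y = 3) = (1−p)^2 · p = 0.3969 · 0.37 = 0.146853

0.1469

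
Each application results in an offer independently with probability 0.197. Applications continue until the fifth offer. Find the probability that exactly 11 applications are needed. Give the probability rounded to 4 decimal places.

Y = trial on which the fifth success occurs; negative binomial, r=5, p=0.197.
P(Y=11) = C(10,4) · p^5 · (1−p)^6
= 210 · 0.00029671 · 0.2681 = 0.016705

0.0167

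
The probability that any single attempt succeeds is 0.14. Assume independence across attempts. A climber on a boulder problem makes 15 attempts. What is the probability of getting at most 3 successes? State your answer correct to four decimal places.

0.8524

X ~ Binomial(15, 0.14); P(X ≤ 3) = Σ C(15,k) p^k (1−p)^(15−k) over k:
  k=0: C(15,0)·0.14^0·0.86^15 = 0.104106
  k=1: C(15,1)·0.14^1·0.86^14 = 0.254213
  k=2: C(15,2)·0.14^2·0.86^13 = 0.289684
  k=3: C(15,3)·0.14^3·0.86^12 = 0.204351
Total = 0.852355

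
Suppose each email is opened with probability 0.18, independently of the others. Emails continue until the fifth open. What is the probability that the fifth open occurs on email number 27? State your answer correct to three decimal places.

0.036

Y = trial on which the fifth success occurs; negative binomial, r=5, p=0.18.
P(Y=27) = C(26,4) · p^5 · (1−p)^22
= 14950 · 0.00018896 · 0.012703 = 0.03588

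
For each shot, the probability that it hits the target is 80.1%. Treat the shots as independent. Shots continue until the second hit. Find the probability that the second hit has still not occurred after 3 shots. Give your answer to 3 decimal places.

0.103

Needing more than 3 shots ⇔ fewer than 2 successes in the first 3. With X ~ Binomial(3, 0.801), P(Y > 3) = P(X ≤ 1).
  k=0: C(3,0)·0.801^0·0.199^3 = 0.00788
  k=1: C(3,1)·0.801^1·0.199^2 = 0.09516
P(X ≤ 1) = 0.10304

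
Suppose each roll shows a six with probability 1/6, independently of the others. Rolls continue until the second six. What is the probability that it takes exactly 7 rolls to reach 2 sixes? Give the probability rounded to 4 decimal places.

Y = trial on which the second success occurs; negative binomial, r=2, p=0.166667.
P(Y=7) = C(6,1) · p^2 · (1−p)^5
= 6 · 0.027778 · 0.40188 = 0.066980

0.0670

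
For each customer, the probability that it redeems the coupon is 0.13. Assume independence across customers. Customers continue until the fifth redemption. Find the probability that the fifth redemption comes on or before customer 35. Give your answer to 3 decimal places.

0.485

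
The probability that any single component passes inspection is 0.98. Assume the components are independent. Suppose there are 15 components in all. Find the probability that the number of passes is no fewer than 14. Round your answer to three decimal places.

0.965

X ~ Binomial(15, 0.98); P(X ≥ 14) = Σ C(15,k) p^k (1−p)^(15−k) over k:
  k=14: C(15,14)·0.98^14·0.02^1 = 0.22609
  k=15: C(15,15)·0.98^15·0.02^0 = 0.73857
Total = 0.96466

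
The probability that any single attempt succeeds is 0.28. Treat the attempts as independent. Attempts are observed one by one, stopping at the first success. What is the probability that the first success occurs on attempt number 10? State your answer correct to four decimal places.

0.0146

Geometric (trials to first success), p = 0.28.
P(Y = 10) = (1−p)^9 · p = 0.051999 · 0.28 = 0.014560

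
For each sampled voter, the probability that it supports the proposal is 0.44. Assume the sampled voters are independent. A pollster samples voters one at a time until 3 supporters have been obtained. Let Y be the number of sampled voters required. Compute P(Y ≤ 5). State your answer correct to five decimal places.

Finishing within 5 sampled voters ⇔ at least 3 successes in the first 5. With X ~ Binomial(5, 0.44), P(Y ≤ 5) = 1 − P(X ≤ 2).
  k=0: C(5,0)·0.44^0·0.56^5 = 0.0550732
  k=1: C(5,1)·0.44^1·0.56^4 = 0.2163589
  k=2: C(5,2)·0.44^2·0.56^3 = 0.3399926
1 − 0.6114247 = 0.3885753

0.38858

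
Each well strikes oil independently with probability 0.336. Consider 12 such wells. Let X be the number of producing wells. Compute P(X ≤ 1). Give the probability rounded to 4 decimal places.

X ~ Binomial(12, 0.336); P(X ≤ 1) = Σ C(12,k) p^k (1−p)^(12−k) over k:
  k=0: C(12,0)·0.336^0·0.664^12 = 0.007345
  k=1: C(12,1)·0.336^1·0.664^11 = 0.044604
Total = 0.051949

0.0519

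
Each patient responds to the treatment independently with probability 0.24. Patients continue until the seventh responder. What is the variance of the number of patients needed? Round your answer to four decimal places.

Y = total patients until the seventh success; negative binomial with r=7, p=0.24.
Var(Y) = r(1−p)/p² = 7·0.76 / 0.24² = 92.361111

92.3611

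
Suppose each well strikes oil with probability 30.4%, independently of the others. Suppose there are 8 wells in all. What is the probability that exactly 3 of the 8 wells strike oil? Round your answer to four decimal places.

X ~ Binomial(n=8, p=0.304).
P(X=3) = C(8,3) · p^3 · (1−p)^5
= 56 · 0.028094 · 0.16332 = 0.256954

0.2570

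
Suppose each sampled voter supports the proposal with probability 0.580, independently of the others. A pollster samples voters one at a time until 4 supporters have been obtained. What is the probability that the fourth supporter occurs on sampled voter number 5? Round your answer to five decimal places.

Y = trial on which the fourth success occurs; negative binomial, r=4, p=0.58.
P(Y=5) = C(4,3) · p^4 · (1−p)^1
= 4 · 0.11316 · 0.42 = 0.1901171

0.19012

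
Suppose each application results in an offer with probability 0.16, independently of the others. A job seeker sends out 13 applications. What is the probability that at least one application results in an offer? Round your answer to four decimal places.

0.8963

P(at least one) = 1 − P(none) = 1 − (1 − 0.16)^13
= 1 − 0.103665 = 0.896335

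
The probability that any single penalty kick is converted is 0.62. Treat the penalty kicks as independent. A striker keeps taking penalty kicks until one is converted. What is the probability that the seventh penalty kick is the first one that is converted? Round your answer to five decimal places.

Geometric (trials to first success), p = 0.62.
P(Y = 7) = (1−p)^6 · p = 0.0030109 · 0.62 = 0.0018668

0.00187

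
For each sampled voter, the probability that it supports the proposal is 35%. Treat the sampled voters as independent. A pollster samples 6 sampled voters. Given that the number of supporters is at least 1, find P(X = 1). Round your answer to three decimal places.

X ~ Binomial(6, 0.35). Want P(X=1 | X≥1) = P(X=1) / P(X≥1).
P(X=1) = C(6,1)·0.35^1·0.65^5 = 0.24366
P(X≥1) = 1 − 0.07542 = 0.92458
Ratio = 0.24366 / 0.92458 = 0.26354

0.264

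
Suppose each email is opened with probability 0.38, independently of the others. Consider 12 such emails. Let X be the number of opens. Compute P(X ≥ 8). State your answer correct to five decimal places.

0.04224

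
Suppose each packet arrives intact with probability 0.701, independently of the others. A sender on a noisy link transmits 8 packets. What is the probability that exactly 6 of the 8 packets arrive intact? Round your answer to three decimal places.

0.297

X ~ Binomial(n=8, p=0.701).
P(X=6) = C(8,6) · p^6 · (1−p)^2
= 28 · 0.11866 · 0.089401 = 0.29704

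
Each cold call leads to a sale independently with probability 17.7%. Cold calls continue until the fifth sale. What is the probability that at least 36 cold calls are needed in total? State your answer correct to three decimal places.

Needing more than 35 cold calls ⇔ fewer than 5 successes in the first 35. With X ~ Binomial(35, 0.177), P(Y > 35) = P(X ≤ 4).
  k=0: C(35,0)·0.177^0·0.823^35 = 0.00109
  k=1: C(35,1)·0.177^1·0.823^34 = 0.00823
  k=2: C(35,2)·0.177^2·0.823^33 = 0.03011
  k=3: C(35,3)·0.177^3·0.823^32 = 0.07122
  k=4: C(35,4)·0.177^4·0.823^31 = 0.12254
P(X ≤ 4) = 0.23320

0.233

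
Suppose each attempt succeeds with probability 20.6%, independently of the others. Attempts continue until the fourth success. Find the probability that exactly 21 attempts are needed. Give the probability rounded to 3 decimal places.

Y = trial on which the fourth success occurs; negative binomial, r=4, p=0.206.
P(Y=21) = C(20,3) · p^4 · (1−p)^17
= 1140 · 0.0018008 · 0.019813 = 0.04067

0.041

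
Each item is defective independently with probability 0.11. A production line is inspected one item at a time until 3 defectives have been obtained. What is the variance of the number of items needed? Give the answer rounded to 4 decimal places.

Y = total items until the third success; negative binomial with r=3, p=0.11.
Var(Y) = r(1−p)/p² = 3·0.89 / 0.11² = 220.661157

220.6612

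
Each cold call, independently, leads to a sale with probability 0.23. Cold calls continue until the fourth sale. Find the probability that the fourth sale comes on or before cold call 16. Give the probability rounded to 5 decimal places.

Finishing within 16 cold calls ⇔ at least 4 successes in the first 16. With X ~ Binomial(16, 0.23), P(Y ≤ 16) = 1 − P(X ≤ 3).
  k=0: C(16,0)·0.23^0·0.77^16 = 0.0152704
  k=1: C(16,1)·0.23^1·0.77^15 = 0.0729808
  k=2: C(16,2)·0.23^2·0.77^14 = 0.1634960
  k=3: C(16,3)·0.23^3·0.77^13 = 0.2279035
1 − 0.4796507 = 0.5203493

0.52035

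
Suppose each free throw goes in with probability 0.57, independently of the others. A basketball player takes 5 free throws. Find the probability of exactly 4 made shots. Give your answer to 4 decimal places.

0.2270

X ~ Binomial(n=5, p=0.57).
P(X=4) = C(5,4) · p^4 · (1−p)^1
= 5 · 0.10556 · 0.43 = 0.226954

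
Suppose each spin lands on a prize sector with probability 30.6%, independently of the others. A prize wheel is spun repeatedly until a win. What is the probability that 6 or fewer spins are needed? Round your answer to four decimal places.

Y = number of spins to the first success; geometric, p = 0.306.
P(Y ≤ 6) = 1 − (1−p)^6 = 1 − 0.111727 = 0.888273

0.8883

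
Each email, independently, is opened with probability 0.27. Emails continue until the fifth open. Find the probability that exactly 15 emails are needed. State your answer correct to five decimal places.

0.06173

Y = trial on which the fifth success occurs; negative binomial, r=5, p=0.27.
P(Y=15) = C(14,4) · p^5 · (1−p)^10
= 1001 · 0.0014349 · 0.042976 = 0.0617279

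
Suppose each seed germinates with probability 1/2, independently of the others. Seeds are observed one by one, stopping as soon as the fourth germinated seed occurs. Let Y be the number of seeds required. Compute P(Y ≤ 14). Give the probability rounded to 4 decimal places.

Finishing within 14 seeds ⇔ at least 4 successes in the first 14. With X ~ Binomial(14, 0.50), P(Y ≤ 14) = 1 − P(X ≤ 3).
  k=0: C(14,0)·0.50^0·0.50^14 = 0.000061
  k=1: C(14,1)·0.50^1·0.50^13 = 0.000854
  k=2: C(14,2)·0.50^2·0.50^12 = 0.005554
  k=3: C(14,3)·0.50^3·0.50^11 = 0.022217
1 − 0.028687 = 0.971313

0.9713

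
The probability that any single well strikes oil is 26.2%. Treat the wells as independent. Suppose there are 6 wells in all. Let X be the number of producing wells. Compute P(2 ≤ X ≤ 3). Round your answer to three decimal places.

0.450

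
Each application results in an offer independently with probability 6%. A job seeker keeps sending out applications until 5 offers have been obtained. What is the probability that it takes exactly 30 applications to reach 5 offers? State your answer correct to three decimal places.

0.004

Y = trial on which the fifth success occurs; negative binomial, r=5, p=0.06.
P(Y=30) = C(29,4) · p^5 · (1−p)^25
= 23751 · 7.776e-07 · 0.21291 = 0.00393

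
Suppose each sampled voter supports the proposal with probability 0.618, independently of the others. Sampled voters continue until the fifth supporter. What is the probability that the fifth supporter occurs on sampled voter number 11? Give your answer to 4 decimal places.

0.0588

Y = trial on which the fifth success occurs; negative binomial, r=5, p=0.618.
P(Y=11) = C(10,4) · p^5 · (1−p)^6
= 210 · 0.090145 · 0.0031073 = 0.058822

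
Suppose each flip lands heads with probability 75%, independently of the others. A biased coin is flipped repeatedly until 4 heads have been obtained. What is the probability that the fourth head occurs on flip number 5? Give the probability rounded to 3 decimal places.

Y = trial on which the fourth success occurs; negative binomial, r=4, p=0.75.
P(Y=5) = C(4,3) · p^4 · (1−p)^1
= 4 · 0.31641 · 0.25 = 0.31641

0.316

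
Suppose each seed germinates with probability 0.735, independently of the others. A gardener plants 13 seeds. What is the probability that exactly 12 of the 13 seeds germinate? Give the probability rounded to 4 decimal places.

X ~ Binomial(n=13, p=0.735).
P(X=12) = C(13,12) · p^12 · (1−p)^1
= 13 · 0.024857 · 0.265 = 0.085632

0.0856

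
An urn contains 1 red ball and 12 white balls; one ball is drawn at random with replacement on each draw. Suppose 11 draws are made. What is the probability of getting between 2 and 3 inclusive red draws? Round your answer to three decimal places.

X ~ Binomial(11, 0.076923); P(2 ≤ X ≤ 3) = Σ C(11,k) p^k (1−p)^(11−k) over k:
  k=2: C(11,2)·0.076923^2·0.923077^9 = 0.15835
  k=3: C(11,3)·0.076923^3·0.923077^8 = 0.03959
Total = 0.19794

0.198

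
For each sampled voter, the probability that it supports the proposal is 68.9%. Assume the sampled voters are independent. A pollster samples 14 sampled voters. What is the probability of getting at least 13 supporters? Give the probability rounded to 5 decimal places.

0.03977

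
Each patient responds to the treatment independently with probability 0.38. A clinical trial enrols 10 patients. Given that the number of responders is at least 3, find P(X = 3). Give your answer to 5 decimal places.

X ~ Binomial(10, 0.38). Want P(X=3 | X≥3) = P(X=3) / P(X≥3).
P(X=3) = C(10,3)·0.38^3·0.62^7 = 0.2318856
P(X≥3) = 1 − 0.0083930 − 0.0514409 − 0.1418774 = 0.7982887
Ratio = 0.2318856 / 0.7982887 = 0.2904784

0.29048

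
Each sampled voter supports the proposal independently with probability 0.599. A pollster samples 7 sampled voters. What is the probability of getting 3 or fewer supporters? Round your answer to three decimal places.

0.292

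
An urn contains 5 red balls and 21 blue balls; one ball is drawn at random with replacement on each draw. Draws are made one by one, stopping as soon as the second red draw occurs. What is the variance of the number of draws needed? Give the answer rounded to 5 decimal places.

43.68000

Y = total draws until the second success; negative binomial with r=2, p=0.192308.
Var(Y) = r(1−p)/p² = 2·0.807692 / 0.192308² = 43.6800000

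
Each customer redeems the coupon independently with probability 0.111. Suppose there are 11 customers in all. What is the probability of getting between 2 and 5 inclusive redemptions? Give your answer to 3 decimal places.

0.349

X ~ Binomial(11, 0.111); P(2 ≤ X ≤ 5) = Σ C(11,k) p^k (1−p)^(11−k) over k:
  k=2: C(11,2)·0.111^2·0.889^9 = 0.23503
  k=3: C(11,3)·0.111^3·0.889^8 = 0.08804
  k=4: C(11,4)·0.111^4·0.889^7 = 0.02198
  k=5: C(11,5)·0.111^5·0.889^6 = 0.00384
Total = 0.34890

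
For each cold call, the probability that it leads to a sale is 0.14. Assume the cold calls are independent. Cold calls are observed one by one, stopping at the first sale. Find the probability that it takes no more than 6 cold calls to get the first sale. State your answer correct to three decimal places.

0.595

Y = number of cold calls to the first success; geometric, p = 0.14.
P(Y ≤ 6) = 1 − (1−p)^6 = 1 − 0.40457 = 0.59543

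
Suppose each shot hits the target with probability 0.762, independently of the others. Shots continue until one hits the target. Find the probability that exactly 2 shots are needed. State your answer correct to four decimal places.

Geometric (trials to first success), p = 0.762.
P(Y = 2) = (1−p)^1 · p = 0.238 · 0.762 = 0.181356

0.1814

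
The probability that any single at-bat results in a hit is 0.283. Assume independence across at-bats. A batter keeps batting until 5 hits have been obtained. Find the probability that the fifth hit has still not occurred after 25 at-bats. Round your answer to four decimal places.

Needing more than 25 at-bats ⇔ fewer than 5 successes in the first 25. With X ~ Binomial(25, 0.283), P(Y > 25) = P(X ≤ 4).
  k=0: C(25,0)·0.283^0·0.717^25 = 0.000244
  k=1: C(25,1)·0.283^1·0.717^24 = 0.002411
  k=2: C(25,2)·0.283^2·0.717^23 = 0.011419
  k=3: C(25,3)·0.283^3·0.717^22 = 0.034555
  k=4: C(25,4)·0.283^4·0.717^21 = 0.075013
P(X ≤ 4) = 0.123643

0.1236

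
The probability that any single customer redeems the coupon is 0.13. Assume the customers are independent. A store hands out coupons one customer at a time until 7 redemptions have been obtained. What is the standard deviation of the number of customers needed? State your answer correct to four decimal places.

Y = total customers until the seventh success; negative binomial with r=7, p=0.13.
SD(Y) = √[r(1−p)/p²] = √(360.355030) = 18.983020

18.9830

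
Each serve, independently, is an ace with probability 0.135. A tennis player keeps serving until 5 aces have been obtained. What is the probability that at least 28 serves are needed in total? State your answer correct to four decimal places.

0.7033

Needing more than 27 serves ⇔ fewer than 5 successes in the first 27. With X ~ Binomial(27, 0.135), P(Y > 27) = P(X ≤ 4).
  k=0: C(27,0)·0.135^0·0.865^27 = 0.019927
  k=1: C(27,1)·0.135^1·0.865^26 = 0.083968
  k=2: C(27,2)·0.135^2·0.865^25 = 0.170364
  k=3: C(27,3)·0.135^3·0.865^24 = 0.221571
  k=4: C(27,4)·0.135^4·0.865^23 = 0.207483
P(X ≤ 4) = 0.703313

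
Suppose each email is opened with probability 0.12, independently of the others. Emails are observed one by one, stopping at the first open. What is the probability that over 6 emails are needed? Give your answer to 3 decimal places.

0.464

Y = number of emails to the first success; geometric, p = 0.12.
P(Y > 6) = P(first 6 all fail) = (1−p)^6 = 0.46440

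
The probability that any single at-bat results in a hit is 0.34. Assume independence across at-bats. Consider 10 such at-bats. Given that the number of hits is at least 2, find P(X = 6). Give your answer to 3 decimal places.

0.068

X ~ Binomial(10, 0.34). Want P(X=6 | X≥2) = P(X=6) / P(X≥2).
P(X=6) = C(10,6)·0.34^6·0.66^4 = 0.06156
P(X≥2) = 1 − 0.01568 − 0.08079 = 0.90352
Ratio = 0.06156 / 0.90352 = 0.06813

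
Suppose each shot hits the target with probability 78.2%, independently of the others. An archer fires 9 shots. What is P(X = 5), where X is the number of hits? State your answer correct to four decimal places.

X ~ Binomial(n=9, p=0.782).
P(X=5) = C(9,5) · p^5 · (1−p)^4
= 126 · 0.29244 · 0.0022585 = 0.083220

0.0832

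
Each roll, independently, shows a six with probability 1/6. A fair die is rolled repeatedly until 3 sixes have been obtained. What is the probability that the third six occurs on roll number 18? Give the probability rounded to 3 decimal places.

0.041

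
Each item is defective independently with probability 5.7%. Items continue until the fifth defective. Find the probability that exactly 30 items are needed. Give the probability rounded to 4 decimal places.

0.0033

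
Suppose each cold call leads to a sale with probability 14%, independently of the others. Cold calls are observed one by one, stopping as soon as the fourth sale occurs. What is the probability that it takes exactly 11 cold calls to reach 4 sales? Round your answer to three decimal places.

Y = trial on which the fourth success occurs; negative binomial, r=4, p=0.14.
P(Y=11) = C(10,3) · p^4 · (1−p)^7
= 120 · 0.00038416 · 0.34793 = 0.01604

0.016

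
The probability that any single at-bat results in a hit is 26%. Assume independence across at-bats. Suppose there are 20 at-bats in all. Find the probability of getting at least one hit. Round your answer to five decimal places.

P(at least one) = 1 − P(none) = 1 − (1 − 0.26)^20
= 1 − 0.0024246 = 0.9975754

0.99758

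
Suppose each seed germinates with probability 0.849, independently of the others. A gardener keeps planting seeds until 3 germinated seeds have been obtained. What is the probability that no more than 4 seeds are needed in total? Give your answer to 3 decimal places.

Finishing within 4 seeds ⇔ at least 3 successes in the first 4. With X ~ Binomial(4, 0.849), P(Y ≤ 4) = 1 − P(X ≤ 2).
  k=0: C(4,0)·0.849^0·0.151^4 = 0.00052
  k=1: C(4,1)·0.849^1·0.151^3 = 0.01169
  k=2: C(4,2)·0.849^2·0.151^2 = 0.09861
1 − 0.11082 = 0.88918

0.889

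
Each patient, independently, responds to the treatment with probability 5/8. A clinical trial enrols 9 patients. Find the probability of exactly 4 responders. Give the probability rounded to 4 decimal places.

X ~ Binomial(n=9, p=0.625).
P(X=4) = C(9,4) · p^4 · (1−p)^5
= 126 · 0.15259 · 0.0074158 = 0.142576

0.1426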